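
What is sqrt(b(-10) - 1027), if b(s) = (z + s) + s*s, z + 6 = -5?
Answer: 2*I*sqrt(237) ≈ 30.79*I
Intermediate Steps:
z = -11 (z = -6 - 5 = -11)
b(s) = -11 + s + s**2 (b(s) = (-11 + s) + s*s = (-11 + s) + s**2 = -11 + s + s**2)
sqrt(b(-10) - 1027) = sqrt((-11 - 10 + (-10)**2) - 1027) = sqrt((-11 - 10 + 100) - 1027) = sqrt(79 - 1027) = sqrt(-948) = 2*I*sqrt(237)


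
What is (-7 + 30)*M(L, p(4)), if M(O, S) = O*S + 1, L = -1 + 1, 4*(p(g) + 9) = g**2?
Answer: 23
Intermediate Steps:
p(g) = -9 + g**2/4
L = 0
M(O, S) = 1 + O*S
(-7 + 30)*M(L, p(4)) = (-7 + 30)*(1 + 0*(-9 + (1/4)*4**2)) = 23*(1 + 0*(-9 + (1/4)*16)) = 23*(1 + 0*(-9 + 4)) = 23*(1 + 0*(-5)) = 23*(1 + 0) = 23*1 = 23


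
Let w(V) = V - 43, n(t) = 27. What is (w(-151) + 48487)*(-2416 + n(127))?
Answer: -115371977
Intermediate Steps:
w(V) = -43 + V
(w(-151) + 48487)*(-2416 + n(127)) = ((-43 - 151) + 48487)*(-2416 + 27) = (-194 + 48487)*(-2389) = 48293*(-2389) = -115371977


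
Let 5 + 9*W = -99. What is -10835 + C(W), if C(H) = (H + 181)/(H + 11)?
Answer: -11140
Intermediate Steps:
W = -104/9 (W = -5/9 + (⅑)*(-99) = -5/9 - 11 = -104/9 ≈ -11.556)
C(H) = (181 + H)/(11 + H)
-10835 + C(W) = -10835 + (181 - 104/9)/(11 - 104/9) = -10835 + (1525/9)/(-5/9) = -10835 - 9/5*1525/9 = -10835 - 305 = -11140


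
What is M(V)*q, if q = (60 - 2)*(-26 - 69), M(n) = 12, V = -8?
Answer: -66120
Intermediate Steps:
q = -5510 (q = 58*(-95) = -5510)
M(V)*q = 12*(-5510) = -66120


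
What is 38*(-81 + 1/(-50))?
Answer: -76969/25 ≈ -3078.8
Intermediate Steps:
38*(-81 + 1/(-50)) = 38*(-81 - 1/50) = 38*(-4051/50) = -76969/25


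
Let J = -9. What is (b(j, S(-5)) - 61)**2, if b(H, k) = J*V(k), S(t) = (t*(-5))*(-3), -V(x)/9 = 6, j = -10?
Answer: 180625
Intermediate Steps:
V(x) = -54 (V(x) = -9*6 = -54)
S(t) = 15*t (S(t) = -5*t*(-3) = 15*t)
b(H, k) = 486 (b(H, k) = -9*(-54) = 486)
(b(j, S(-5)) - 61)**2 = (486 - 61)**2 = 425**2 = 180625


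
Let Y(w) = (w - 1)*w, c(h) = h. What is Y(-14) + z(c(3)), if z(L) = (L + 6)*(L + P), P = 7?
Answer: 300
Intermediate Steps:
z(L) = (6 + L)*(7 + L) (z(L) = (L + 6)*(L + 7) = (6 + L)*(7 + L))
Y(w) = w*(-1 + w) (Y(w) = (-1 + w)*w = w*(-1 + w))
Y(-14) + z(c(3)) = -14*(-1 - 14) + (42 + 3**2 + 13*3) = -14*(-15) + (42 + 9 + 39) = 210 + 90 = 300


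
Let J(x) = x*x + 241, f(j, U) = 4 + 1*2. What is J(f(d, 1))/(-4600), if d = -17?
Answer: -277/4600 ≈ -0.060217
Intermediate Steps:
f(j, U) = 6 (f(j, U) = 4 + 2 = 6)
J(x) = 241 + x² (J(x) = x² + 241 = 241 + x²)
J(f(d, 1))/(-4600) = (241 + 6²)/(-4600) = (241 + 36)*(-1/4600) = 277*(-1/4600) = -277/4600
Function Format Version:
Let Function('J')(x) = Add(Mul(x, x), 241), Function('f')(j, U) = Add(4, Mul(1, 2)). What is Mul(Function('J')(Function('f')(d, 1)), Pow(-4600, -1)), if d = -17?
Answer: Rational(-277, 4600) ≈ -0.060217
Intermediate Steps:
Function('f')(j, U) = 6 (Function('f')(j, U) = Add(4, 2) = 6)
Function('J')(x) = Add(241, Pow(x, 2)) (Function('J')(x) = Add(Pow(x, 2), 241) = Add(241, Pow(x, 2)))
Mul(Function('J')(Function('f')(d, 1)), Pow(-4600, -1)) = Mul(Add(241, Pow(6, 2)), Pow(-4600, -1)) = Mul(Add(241, 36), Rational(-1, 4600)) = Mul(277, Rational(-1, 4600)) = Rational(-277, 4600)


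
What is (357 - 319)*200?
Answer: 7600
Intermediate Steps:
(357 - 319)*200 = 38*200 = 7600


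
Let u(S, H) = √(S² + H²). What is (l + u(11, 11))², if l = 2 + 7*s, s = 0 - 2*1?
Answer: 386 - 264*√2 ≈ 12.648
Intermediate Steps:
s = -2 (s = 0 - 2 = -2)
l = -12 (l = 2 + 7*(-2) = 2 - 14 = -12)
u(S, H) = √(H² + S²)
(l + u(11, 11))² = (-12 + √(11² + 11²))² = (-12 + √(121 + 121))² = (-12 + √242)² = (-12 + 11*√2)²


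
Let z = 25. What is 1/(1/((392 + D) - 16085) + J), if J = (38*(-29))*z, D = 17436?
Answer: -1743/48019649 ≈ -3.6298e-5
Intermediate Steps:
J = -27550 (J = (38*(-29))*25 = -1102*25 = -27550)
1/(1/((392 + D) - 16085) + J) = 1/(1/((392 + 17436) - 16085) - 27550) = 1/(1/(17828 - 16085) - 27550) = 1/(1/1743 - 27550) = 1/(-48019649/1743) = -1743/48019649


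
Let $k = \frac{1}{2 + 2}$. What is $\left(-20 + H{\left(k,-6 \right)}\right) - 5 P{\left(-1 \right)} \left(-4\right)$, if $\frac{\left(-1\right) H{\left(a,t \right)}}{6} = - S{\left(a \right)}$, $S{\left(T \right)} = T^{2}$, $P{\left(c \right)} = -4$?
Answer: $1570$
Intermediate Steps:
$k = \frac{1}{4} \approx 0.25$
$H{\left(a,t \right)} = 6 a^{2}$ ($H{\left(a,t \right)} = - 6 \left(- a^{2}\right) = 6 a^{2}$)
$\left(-20 + H{\left(k,-6 \right)}\right) - 5 P{\left(-1 \right)} \left(-4\right) = \left(-20 + \frac{6}{16}\right) \left(-5\right) \left(-4\right) \left(-4\right) = \left(-20 + 6 \cdot \frac{1}{16}\right) 20 \left(-4\right) = \left(-20 + \frac{3}{8}\right) \left(-80\right) = \left(- \frac{157}{8}\right) \left(-80\right) = 1570$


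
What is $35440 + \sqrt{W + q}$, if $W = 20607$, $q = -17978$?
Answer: $35440 + \sqrt{2629} \approx 35491.0$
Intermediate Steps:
$35440 + \sqrt{W + q} = 35440 + \sqrt{20607 - 17978} = 35440 + \sqrt{2629}$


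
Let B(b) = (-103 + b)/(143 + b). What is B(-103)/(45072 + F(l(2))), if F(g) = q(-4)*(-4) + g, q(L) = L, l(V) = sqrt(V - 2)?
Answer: -103/901760 ≈ -0.00011422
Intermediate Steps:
l(V) = sqrt(-2 + V)
F(g) = 16 + g (F(g) = -4*(-4) + g = 16 + g)
B(b) = (-103 + b)/(143 + b)
B(-103)/(45072 + F(l(2))) = ((-103 - 103)/(143 - 103))/(45072 + (16 + sqrt(-2 + 2))) = (-206/40)/(45072 + (16 + sqrt(0))) = ((1/40)*(-206))/(45072 + (16 + 0)) = -103/(20*(45072 + 16)) = -103/20/45088 = -103/20*1/45088 = -103/901760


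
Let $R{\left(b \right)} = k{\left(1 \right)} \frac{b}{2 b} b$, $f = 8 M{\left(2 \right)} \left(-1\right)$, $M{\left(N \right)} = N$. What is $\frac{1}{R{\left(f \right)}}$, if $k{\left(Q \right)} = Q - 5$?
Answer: $\frac{1}{32} \approx 0.03125$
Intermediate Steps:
$k{\left(Q \right)} = -5 + Q$ ($k{\left(Q \right)} = Q - 5 = -5 + Q$)
$f = -16$ ($f = 8 \cdot 2 \left(-1\right) = 16 \left(-1\right) = -16$)
$R{\left(b \right)} = - 2 b$ ($R{\left(b \right)} = \left(-5 + 1\right) \frac{b}{2 b} b = - 4 b \frac{1}{2 b} b = \left(-4\right) \frac{1}{2} b = - 2 b$)
$\frac{1}{R{\left(f \right)}} = \frac{1}{\left(-2\right) \left(-16\right)} = \frac{1}{32}$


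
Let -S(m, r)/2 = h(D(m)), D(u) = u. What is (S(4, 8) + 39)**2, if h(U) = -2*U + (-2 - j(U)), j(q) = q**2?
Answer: 8281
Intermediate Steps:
h(U) = -2 - U**2 - 2*U (h(U) = -2*U + (-2 - U**2) = -2 - U**2 - 2*U)
S(m, r) = 4 + 2*m**2 + 4*m (S(m, r) = -2*(-2 - m**2 - 2*m) = 4 + 2*m**2 + 4*m)
(S(4, 8) + 39)**2 = ((4 + 2*4**2 + 4*4) + 39)**2 = ((4 + 2*16 + 16) + 39)**2 = ((4 + 32 + 16) + 39)**2 = (52 + 39)**2 = 91**2 = 8281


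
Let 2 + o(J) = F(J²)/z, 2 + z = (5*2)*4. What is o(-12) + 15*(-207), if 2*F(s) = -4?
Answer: -59034/19 ≈ -3107.1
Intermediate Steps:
F(s) = -2 (F(s) = (½)*(-4) = -2)
z = 38 (z = -2 + (5*2)*4 = -2 + 10*4 = -2 + 40 = 38)
o(J) = -39/19 (o(J) = -2 - 2/38 = -2 - 2*1/38 = -2 - 1/19 = -39/19)
o(-12) + 15*(-207) = -39/19 + 15*(-207) = -39/19 - 3105 = -59034/19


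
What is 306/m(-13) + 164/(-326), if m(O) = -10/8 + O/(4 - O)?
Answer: -3402938/22331 ≈ -152.39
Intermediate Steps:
m(O) = -5/4 + O/(4 - O) (m(O) = -10*⅛ + O/(4 - O) = -5/4 + O/(4 - O))
306/m(-13) + 164/(-326) = 306/(((20 - 9*(-13))/(4*(-4 - 13)))) + 164/(-326) = 306/(((¼)*(20 + 117)/(-17))) + 164*(-1/326) = 306/(((¼)*(-1/17)*137)) - 82/163 = 306/(-137/68) - 82/163 = 306*(-68/137) - 82/163 = -20808/137 - 82/163 = -3402938/22331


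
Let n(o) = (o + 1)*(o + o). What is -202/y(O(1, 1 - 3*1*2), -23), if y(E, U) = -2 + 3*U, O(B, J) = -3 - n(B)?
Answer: 202/71 ≈ 2.8451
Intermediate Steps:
n(o) = 2*o*(1 + o) (n(o) = (1 + o)*(2*o) = 2*o*(1 + o))
O(B, J) = -3 - 2*B*(1 + B)
-202/y(O(1, 1 - 3*1*2), -23) = -202/(-2 + 3*(-23)) = -202/(-2 - 69) = -202/(-71) = -202*(-1/71) = 202/71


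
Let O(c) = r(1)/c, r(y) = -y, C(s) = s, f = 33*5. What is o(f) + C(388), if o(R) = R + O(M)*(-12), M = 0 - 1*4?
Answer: 550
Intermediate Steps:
f = 165
M = -4 (M = 0 - 4 = -4)
O(c) = -1/c (O(c) = (-1*1)/c = -1/c)
o(R) = -3 + R (o(R) = R - 1/(-4)*(-12) = R - 1*(-¼)*(-12) = R + (¼)*(-12) = R - 3 = -3 + R)
o(f) + C(388) = (-3 + 165) + 388 = 162 + 388 = 550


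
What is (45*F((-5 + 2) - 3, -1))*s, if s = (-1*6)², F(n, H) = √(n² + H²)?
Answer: 1620*√37 ≈ 9854.1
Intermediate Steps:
F(n, H) = √(H² + n²)
s = 36 (s = (-6)² = 36)
(45*F((-5 + 2) - 3, -1))*s = (45*√((-1)² + ((-5 + 2) - 3)²))*36 = (45*√(1 + (-3 - 3)²))*36 = (45*√(1 + (-6)²))*36 = (45*√(1 + 36))*36 = (45*√37)*36 = 1620*√37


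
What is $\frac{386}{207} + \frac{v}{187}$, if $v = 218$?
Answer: $\frac{117308}{38709} \approx 3.0305$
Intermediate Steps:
$\frac{386}{207} + \frac{v}{187} = \frac{386}{207} + \frac{218}{187} = \frac{117308}{38709}$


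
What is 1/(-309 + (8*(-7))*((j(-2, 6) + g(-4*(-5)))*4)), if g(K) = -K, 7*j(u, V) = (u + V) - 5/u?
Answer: 1/3963 ≈ 0.00025233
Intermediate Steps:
j(u, V) = -5/(7*u) + V/7 + u/7 (j(u, V) = ((u + V) - 5/u)/7 = ((V + u) - 5/u)/7 = (V + u - 5/u)/7 = -5/(7*u) + V/7 + u/7)
1/(-309 + (8*(-7))*((j(-2, 6) + g(-4*(-5)))*4)) = 1/(-309 + (8*(-7))*(((⅐)*(-5 - 2*(6 - 2))/(-2) - (-4)*(-5))*4)) = 1/(-309 - 56*((⅐)*(-½)*(-5 - 2*4) - 1*20)*4) = 1/(-309 - 56*((⅐)*(-½)*(-5 - 8) - 20)*4) = 1/(-309 - 56*((⅐)*(-½)*(-13) - 20)*4) = 1/(-309 - 56*(13/14 - 20)*4) = 1/(-309 - (-1068)*4) = 1/(-309 - 56*(-534/7)) = 1/(-309 + 4272) = 1/3963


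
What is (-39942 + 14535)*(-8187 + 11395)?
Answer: -81505656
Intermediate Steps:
(-39942 + 14535)*(-8187 + 11395) = -25407*3208 = -81505656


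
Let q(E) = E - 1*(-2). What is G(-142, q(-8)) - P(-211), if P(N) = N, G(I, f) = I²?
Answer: 20375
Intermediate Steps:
q(E) = 2 + E (q(E) = E + 2 = 2 + E)
G(-142, q(-8)) - P(-211) = (-142)² - 1*(-211) = 20164 + 211 = 20375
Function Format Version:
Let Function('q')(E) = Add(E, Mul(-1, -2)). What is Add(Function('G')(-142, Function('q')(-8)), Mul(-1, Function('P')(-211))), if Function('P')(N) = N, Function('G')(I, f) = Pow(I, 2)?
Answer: 20375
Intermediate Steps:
Function('q')(E) = Add(2, E) (Function('q')(E) = Add(E, 2) = Add(2, E))
Add(Function('G')(-142, Function('q')(-8)), Mul(-1, Function('P')(-211))) = Add(Pow(-142, 2), Mul(-1, -211)) = Add(20164, 211) = 20375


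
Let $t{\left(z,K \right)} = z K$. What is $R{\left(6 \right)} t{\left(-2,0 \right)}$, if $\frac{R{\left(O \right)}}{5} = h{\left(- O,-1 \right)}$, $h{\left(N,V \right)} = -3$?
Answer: $0$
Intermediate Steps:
$R{\left(O \right)} = -15$ ($R{\left(O \right)} = 5 \left(-3\right) = -15$)
$t{\left(z,K \right)} = K z$
$R{\left(6 \right)} t{\left(-2,0 \right)} = - 15 \cdot 0 \left(-2\right) = \left(-15\right) 0 = 0$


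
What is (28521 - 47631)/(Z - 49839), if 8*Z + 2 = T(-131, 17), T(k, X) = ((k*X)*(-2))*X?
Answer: 38220/80749 ≈ 0.47332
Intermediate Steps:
T(k, X) = -2*k*X² (T(k, X) = ((X*k)*(-2))*X = (-2*X*k)*X = -2*k*X²)
Z = 18929/2 (Z = -¼ + (-2*(-131)*17²)/8 = -¼ + (-2*(-131)*289)/8 = -¼ + (⅛)*75718 = -¼ + 37859/4 = 18929/2 ≈ 9464.5)
(28521 - 47631)/(Z - 49839) = (28521 - 47631)/(18929/2 - 49839) = -19110/(-80749/2) = -19110*(-2/80749) = 38220/80749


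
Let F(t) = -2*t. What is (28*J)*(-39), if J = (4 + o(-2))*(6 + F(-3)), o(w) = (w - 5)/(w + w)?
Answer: -75348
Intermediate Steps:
o(w) = (-5 + w)/(2*w) (o(w) = (-5 + w)/((2*w)) = (-5 + w)*(1/(2*w)) = (-5 + w)/(2*w))
J = 69 (J = (4 + (½)*(-5 - 2)/(-2))*(6 - 2*(-3)) = (4 + (½)*(-½)*(-7))*(6 + 6) = (4 + 7/4)*12 = (23/4)*12 = 69)
(28*J)*(-39) = (28*69)*(-39) = 1932*(-39) = -75348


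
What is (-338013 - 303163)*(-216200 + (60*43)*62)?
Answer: 36059738240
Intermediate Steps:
(-338013 - 303163)*(-216200 + (60*43)*62) = -641176*(-216200 + 2580*62) = -641176*(-216200 + 159960) = -641176*(-56240) = 36059738240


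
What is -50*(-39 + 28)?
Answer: 550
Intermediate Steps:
-50*(-39 + 28) = -50*(-11) = 550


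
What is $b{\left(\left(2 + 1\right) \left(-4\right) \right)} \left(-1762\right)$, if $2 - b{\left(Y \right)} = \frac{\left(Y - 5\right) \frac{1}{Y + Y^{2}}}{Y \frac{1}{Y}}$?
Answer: $- \frac{247561}{66} \approx -3750.9$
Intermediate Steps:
$b{\left(Y \right)} = 2 - \frac{-5 + Y}{Y + Y^{2}}$ ($b{\left(Y \right)} = 2 - \frac{\left(Y - 5\right) \frac{1}{Y + Y^{2}}}{Y \frac{1}{Y}} = 2 - \frac{\left(-5 + Y\right) \frac{1}{Y + Y^{2}}}{1} = 2 - \frac{-5 + Y}{Y + Y^{2}} \cdot 1 = 2 - \frac{-5 + Y}{Y + Y^{2}}$)
$b{\left(\left(2 + 1\right) \left(-4\right) \right)} \left(-1762\right) = \frac{5 + \left(2 + 1\right) \left(-4\right) + 2 \left(\left(2 + 1\right) \left(-4\right)\right)^{2}}{\left(2 + 1\right) \left(-4\right) \left(1 + \left(2 + 1\right) \left(-4\right)\right)} \left(-1762\right) = \frac{5 + 3 \left(-4\right) + 2 \left(3 \left(-4\right)\right)^{2}}{3 \left(-4\right) \left(1 + 3 \left(-4\right)\right)} \left(-1762\right) = \frac{5 - 12 + 2 \left(-12\right)^{2}}{\left(-12\right) \left(1 - 12\right)} \left(-1762\right) = - \frac{5 - 12 + 2 \cdot 144}{12 \left(-11\right)} \left(-1762\right) = \left(- \frac{1}{12}\right) \left(- \frac{1}{11}\right) \left(5 - 12 + 288\right) \left(-1762\right) = \left(- \frac{1}{12}\right) \left(- \frac{1}{11}\right) 281 \left(-1762\right) = \frac{281}{132} \left(-1762\right) = - \frac{247561}{66}$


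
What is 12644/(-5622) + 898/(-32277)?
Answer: -68859824/30243549 ≈ -2.2768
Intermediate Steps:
12644/(-5622) + 898/(-32277) = 12644*(-1/5622) + 898*(-1/32277) = -6322/2811 - 898/32277 = -68859824/30243549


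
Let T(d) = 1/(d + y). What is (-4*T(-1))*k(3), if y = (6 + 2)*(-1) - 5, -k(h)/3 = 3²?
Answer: -54/7 ≈ -7.7143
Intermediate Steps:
k(h) = -27 (k(h) = -3*3² = -3*9 = -27)
y = -13 (y = 8*(-1) - 5 = -8 - 5 = -13)
T(d) = 1/(-13 + d) (T(d) = 1/(d - 13) = 1/(-13 + d))
(-4*T(-1))*k(3) = -4/(-13 - 1)*(-27) = -4/(-14)*(-27) = -4*(-1/14)*(-27) = (2/7)*(-27) = -54/7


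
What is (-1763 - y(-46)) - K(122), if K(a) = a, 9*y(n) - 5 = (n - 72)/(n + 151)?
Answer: -1781732/945 ≈ -1885.4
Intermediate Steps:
y(n) = 5/9 + (-72 + n)/(9*(151 + n)) (y(n) = 5/9 + ((n - 72)/(n + 151))/9 = 5/9 + ((-72 + n)/(151 + n))/9 = 5/9 + (-72 + n)/(9*(151 + n)))
(-1763 - y(-46)) - K(122) = (-1763 - (683 + 6*(-46))/(9*(151 - 46))) - 1*122 = (-1763 - (683 - 276)/(9*105)) - 122 = (-1763 - 407/(9*105)) - 122 = (-1763 - 1*407/945) - 122 = (-1763 - 407/945) - 122 = -1666442/945 - 122 = -1781732/945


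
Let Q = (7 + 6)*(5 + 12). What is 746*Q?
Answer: 164866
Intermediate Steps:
Q = 221 (Q = 13*17 = 221)
746*Q = 746*221 = 164866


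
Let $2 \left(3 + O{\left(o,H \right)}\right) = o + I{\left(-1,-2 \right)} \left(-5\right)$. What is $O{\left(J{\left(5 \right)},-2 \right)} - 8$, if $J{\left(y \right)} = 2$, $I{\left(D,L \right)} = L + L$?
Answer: $0$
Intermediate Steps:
$I{\left(D,L \right)} = 2 L$
$O{\left(o,H \right)} = 7 + \frac{o}{2}$ ($O{\left(o,H \right)} = -3 + \frac{o + 2 \left(-2\right) \left(-5\right)}{2} = -3 + \frac{o - -20}{2} = -3 + \frac{o + 20}{2} = -3 + \frac{20 + o}{2} = -3 + \left(10 + \frac{o}{2}\right) = 7 + \frac{o}{2}$)
$O{\left(J{\left(5 \right)},-2 \right)} - 8 = \left(7 + \frac{1}{2} \cdot 2\right) - 8 = \left(7 + 1\right) - 8 = 8 - 8 = 0$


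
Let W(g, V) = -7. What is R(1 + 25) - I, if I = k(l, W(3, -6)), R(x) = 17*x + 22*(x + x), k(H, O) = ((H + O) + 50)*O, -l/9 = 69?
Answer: -2460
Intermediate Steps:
l = -621 (l = -9*69 = -621)
k(H, O) = O*(50 + H + O) (k(H, O) = (50 + H + O)*O = O*(50 + H + O))
R(x) = 61*x (R(x) = 17*x + 22*(2*x) = 17*x + 44*x = 61*x)
I = 4046 (I = -7*(50 - 621 - 7) = -7*(-578) = 4046)
R(1 + 25) - I = 61*(1 + 25) - 1*4046 = 61*26 - 4046 = 1586 - 4046 = -2460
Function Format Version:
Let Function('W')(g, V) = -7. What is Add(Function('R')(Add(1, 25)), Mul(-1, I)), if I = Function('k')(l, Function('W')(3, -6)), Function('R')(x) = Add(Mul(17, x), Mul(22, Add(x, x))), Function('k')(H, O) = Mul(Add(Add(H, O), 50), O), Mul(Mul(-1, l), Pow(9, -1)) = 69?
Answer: -2460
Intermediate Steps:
l = -621 (l = Mul(-9, 69) = -621)
Function('k')(H, O) = Mul(O, Add(50, H, O)) (Function('k')(H, O) = Mul(Add(50, H, O), O) = Mul(O, Add(50, H, O)))
Function('R')(x) = Mul(61, x) (Function('R')(x) = Add(Mul(17, x), Mul(22, Mul(2, x))) = Add(Mul(17, x), Mul(44, x)) = Mul(61, x))
I = 4046 (I = Mul(-7, Add(50, -621, -7)) = Mul(-7, -578) = 4046)
Add(Function('R')(Add(1, 25)), Mul(-1, I)) = Add(Mul(61, Add(1, 25)), Mul(-1, 4046)) = Add(Mul(61, 26), -4046) = Add(1586, -4046) = -2460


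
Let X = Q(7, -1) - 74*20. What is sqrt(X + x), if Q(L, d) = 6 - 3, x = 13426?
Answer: sqrt(11949) ≈ 109.31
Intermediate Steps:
Q(L, d) = 3
X = -1477 (X = 3 - 74*20 = 3 - 1480 = -1477)
sqrt(X + x) = sqrt(-1477 + 13426) = sqrt(11949)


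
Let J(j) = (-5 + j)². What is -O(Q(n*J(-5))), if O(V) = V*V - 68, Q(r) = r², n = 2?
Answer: -1599999932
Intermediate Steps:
O(V) = -68 + V² (O(V) = V² - 68 = -68 + V²)
-O(Q(n*J(-5))) = -(-68 + ((2*(-5 - 5)²)²)²) = -(-68 + ((2*(-10)²)²)²) = -(-68 + ((2*100)²)²) = -(-68 + (200²)²) = -(-68 + 40000²) = -(-68 + 1600000000) = -1*1599999932 = -1599999932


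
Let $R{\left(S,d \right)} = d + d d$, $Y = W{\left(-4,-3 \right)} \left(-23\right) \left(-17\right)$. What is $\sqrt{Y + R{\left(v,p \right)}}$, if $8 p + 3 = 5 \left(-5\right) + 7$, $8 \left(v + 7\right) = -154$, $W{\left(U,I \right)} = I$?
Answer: $\frac{3 i \sqrt{8311}}{8} \approx 34.187 i$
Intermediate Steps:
$v = - \frac{105}{4}$ ($v = -7 + \frac{1}{8} \left(-154\right) = -7 - \frac{77}{4} = - \frac{105}{4} \approx -26.25$)
$p = - \frac{21}{8}$ ($p = - \frac{3}{8} + \frac{5 \left(-5\right) + 7}{8} = - \frac{3}{8} + \frac{-25 + 7}{8} = - \frac{3}{8} + \frac{1}{8} \left(-18\right) = - \frac{3}{8} - \frac{9}{4} = - \frac{21}{8} \approx -2.625$)
$Y = -1173$ ($Y = \left(-3\right) \left(-23\right) \left(-17\right) = 69 \left(-17\right) = -1173$)
$R{\left(S,d \right)} = d + d^{2}$
$\sqrt{Y + R{\left(v,p \right)}} = \sqrt{-1173 - \frac{21 \left(1 - \frac{21}{8}\right)}{8}} = \sqrt{-1173 - - \frac{273}{64}} = \sqrt{-1173 + \frac{273}{64}} = \sqrt{- \frac{74799}{64}} = \frac{3 i \sqrt{8311}}{8}$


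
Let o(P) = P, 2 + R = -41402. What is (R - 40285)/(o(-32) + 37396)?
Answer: -81689/37364 ≈ -2.1863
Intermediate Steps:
R = -41404 (R = -2 - 41402 = -41404)
(R - 40285)/(o(-32) + 37396) = (-41404 - 40285)/(-32 + 37396) = -81689/37364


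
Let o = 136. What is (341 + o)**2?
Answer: 227529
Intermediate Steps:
(341 + o)**2 = (341 + 136)**2 = 477**2 = 227529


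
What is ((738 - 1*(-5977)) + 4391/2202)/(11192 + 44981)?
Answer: 14790821/123692946 ≈ 0.11958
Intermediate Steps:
((738 - 1*(-5977)) + 4391/2202)/(11192 + 44981) = ((738 + 5977) + 4391*(1/2202))/56173 = (6715 + 4391/2202)*(1/56173) = (14790821/2202)*(1/56173) = 14790821/123692946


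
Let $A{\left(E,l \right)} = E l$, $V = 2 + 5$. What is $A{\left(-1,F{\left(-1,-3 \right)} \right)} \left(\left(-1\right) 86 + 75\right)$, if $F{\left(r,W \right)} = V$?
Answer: $77$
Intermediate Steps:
$V = 7$
$F{\left(r,W \right)} = 7$
$A{\left(-1,F{\left(-1,-3 \right)} \right)} \left(\left(-1\right) 86 + 75\right) = \left(-1\right) 7 \left(\left(-1\right) 86 + 75\right) = - 7 \left(-86 + 75\right) = \left(-7\right) \left(-11\right) = 77$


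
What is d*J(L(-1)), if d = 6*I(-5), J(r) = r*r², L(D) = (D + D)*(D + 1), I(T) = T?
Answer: 0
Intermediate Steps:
L(D) = 2*D*(1 + D) (L(D) = (2*D)*(1 + D) = 2*D*(1 + D))
J(r) = r³
d = -30 (d = 6*(-5) = -30)
d*J(L(-1)) = -30*(-8*(1 - 1)³) = -30*(2*(-1)*0)³ = -30*0³ = -30*0 = 0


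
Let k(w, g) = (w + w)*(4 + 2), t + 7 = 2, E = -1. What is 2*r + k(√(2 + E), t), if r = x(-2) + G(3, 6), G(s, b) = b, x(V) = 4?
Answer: 32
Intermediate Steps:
t = -5 (t = -7 + 2 = -5)
r = 10 (r = 4 + 6 = 10)
k(w, g) = 12*w (k(w, g) = (2*w)*6 = 12*w)
2*r + k(√(2 + E), t) = 2*10 + 12*√(2 - 1) = 20 + 12*√1 = 20 + 12*1 = 20 + 12 = 32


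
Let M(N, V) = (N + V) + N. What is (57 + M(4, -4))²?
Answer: 3721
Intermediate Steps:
M(N, V) = V + 2*N
(57 + M(4, -4))² = (57 + (-4 + 2*4))² = (57 + (-4 + 8))² = (57 + 4)² = 61² = 3721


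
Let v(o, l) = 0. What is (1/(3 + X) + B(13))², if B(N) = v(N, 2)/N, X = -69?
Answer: 1/4356 ≈ 0.00022957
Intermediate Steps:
B(N) = 0 (B(N) = 0/N = 0)
(1/(3 + X) + B(13))² = (1/(3 - 69) + 0)² = (1/(-66) + 0)² = (-1/66 + 0)² = (-1/66)² = 1/4356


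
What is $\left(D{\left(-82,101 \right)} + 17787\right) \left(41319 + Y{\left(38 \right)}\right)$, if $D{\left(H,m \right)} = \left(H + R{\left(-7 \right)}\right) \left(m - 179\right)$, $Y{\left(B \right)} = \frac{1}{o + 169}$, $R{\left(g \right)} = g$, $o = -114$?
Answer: $\frac{56197790034}{55} \approx 1.0218 \cdot 10^{9}$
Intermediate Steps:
$Y{\left(B \right)} = \frac{1}{55}$ ($Y{\left(B \right)} = \frac{1}{-114 + 169} = \frac{1}{55}$)
$D{\left(H,m \right)} = \left(-179 + m\right) \left(-7 + H\right)$ ($D{\left(H,m \right)} = \left(H - 7\right) \left(m - 179\right) = \left(-7 + H\right) \left(-179 + m\right) = \left(-179 + m\right) \left(-7 + H\right)$)
$\left(D{\left(-82,101 \right)} + 17787\right) \left(41319 + Y{\left(38 \right)}\right) = \left(\left(1253 - -14678 - 707 - 8282\right) + 17787\right) \left(41319 + \frac{1}{55}\right) = \left(\left(1253 + 14678 - 707 - 8282\right) + 17787\right) \frac{2272546}{55} = \left(6942 + 17787\right) \frac{2272546}{55} = 24729 \cdot \frac{2272546}{55} = \frac{56197790034}{55}$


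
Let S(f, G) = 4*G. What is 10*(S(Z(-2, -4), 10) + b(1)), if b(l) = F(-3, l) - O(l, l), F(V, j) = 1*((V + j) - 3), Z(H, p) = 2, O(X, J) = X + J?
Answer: 330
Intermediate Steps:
O(X, J) = J + X
F(V, j) = -3 + V + j (F(V, j) = 1*(-3 + V + j) = -3 + V + j)
b(l) = -6 - l (b(l) = (-3 - 3 + l) - (l + l) = (-6 + l) - 2*l = -6 - l)
10*(S(Z(-2, -4), 10) + b(1)) = 10*(4*10 + (-6 - 1*1)) = 10*(40 + (-6 - 1)) = 10*(40 - 7) = 10*33 = 330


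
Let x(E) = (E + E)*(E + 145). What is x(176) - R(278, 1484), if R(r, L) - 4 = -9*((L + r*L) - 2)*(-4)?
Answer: -14792236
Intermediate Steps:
R(r, L) = -68 + 36*L + 36*L*r (R(r, L) = 4 - 9*((L + r*L) - 2)*(-4) = 4 - 9*((L + L*r) - 2)*(-4) = 4 - 9*(-2 + L + L*r)*(-4) = 4 + (18 - 9*L - 9*L*r)*(-4) = 4 + (-72 + 36*L + 36*L*r) = -68 + 36*L + 36*L*r)
x(E) = 2*E*(145 + E) (x(E) = (2*E)*(145 + E) = 2*E*(145 + E))
x(176) - R(278, 1484) = 2*176*(145 + 176) - (-68 + 36*1484 + 36*1484*278) = 2*176*321 - (-68 + 53424 + 14851872) = 112992 - 1*14905228 = 112992 - 14905228 = -14792236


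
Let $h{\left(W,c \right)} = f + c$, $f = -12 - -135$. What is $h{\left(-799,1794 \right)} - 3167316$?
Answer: $-3165399$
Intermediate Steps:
$f = 123$ ($f = -12 + 135 = 123$)
$h{\left(W,c \right)} = 123 + c$
$h{\left(-799,1794 \right)} - 3167316 = \left(123 + 1794\right) - 3167316 = 1917 - 3167316 = -3165399$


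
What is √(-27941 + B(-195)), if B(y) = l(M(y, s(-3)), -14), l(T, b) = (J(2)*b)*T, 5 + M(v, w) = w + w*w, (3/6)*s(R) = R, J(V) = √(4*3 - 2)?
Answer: √(-27941 - 350*√10) ≈ 170.43*I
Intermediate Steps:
J(V) = √10 (J(V) = √(12 - 2) = √10)
s(R) = 2*R
M(v, w) = -5 + w + w² (M(v, w) = -5 + (w + w*w) = -5 + (w + w²) = -5 + w + w²)
l(T, b) = T*b*√10 (l(T, b) = (√10*b)*T = (b*√10)*T = T*b*√10)
B(y) = -350*√10 (B(y) = (-5 + 2*(-3) + (2*(-3))²)*(-14)*√10 = (-5 - 6 + (-6)²)*(-14)*√10 = (-5 - 6 + 36)*(-14)*√10 = 25*(-14)*√10 = -350*√10)
√(-27941 + B(-195)) = √(-27941 - 350*√10)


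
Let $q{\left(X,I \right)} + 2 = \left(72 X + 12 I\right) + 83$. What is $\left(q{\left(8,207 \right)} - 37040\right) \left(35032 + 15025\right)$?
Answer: $-1696882243$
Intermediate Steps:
$q{\left(X,I \right)} = 81 + 12 I + 72 X$ ($q{\left(X,I \right)} = -2 + \left(\left(72 X + 12 I\right) + 83\right) = -2 + \left(\left(12 I + 72 X\right) + 83\right) = -2 + \left(83 + 12 I + 72 X\right) = 81 + 12 I + 72 X$)
$\left(q{\left(8,207 \right)} - 37040\right) \left(35032 + 15025\right) = \left(\left(81 + 12 \cdot 207 + 72 \cdot 8\right) - 37040\right) \left(35032 + 15025\right) = \left(\left(81 + 2484 + 576\right) - 37040\right) 50057 = \left(3141 - 37040\right) 50057 = \left(-33899\right) 50057 = -1696882243$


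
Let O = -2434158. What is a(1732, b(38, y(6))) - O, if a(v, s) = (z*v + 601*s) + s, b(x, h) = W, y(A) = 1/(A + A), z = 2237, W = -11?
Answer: 6302020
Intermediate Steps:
y(A) = 1/(2*A)
b(x, h) = -11
a(v, s) = 602*s + 2237*v (a(v, s) = (2237*v + 601*s) + s = (601*s + 2237*v) + s = 602*s + 2237*v)
a(1732, b(38, y(6))) - O = (602*(-11) + 2237*1732) - 1*(-2434158) = (-6622 + 3874484) + 2434158 = 3867862 + 2434158 = 6302020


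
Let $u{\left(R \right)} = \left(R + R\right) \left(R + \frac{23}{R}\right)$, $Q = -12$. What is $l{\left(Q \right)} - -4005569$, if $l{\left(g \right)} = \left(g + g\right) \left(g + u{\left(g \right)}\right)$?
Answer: $3997841$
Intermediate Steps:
$u{\left(R \right)} = 2 R \left(R + \frac{23}{R}\right)$
$l{\left(g \right)} = 2 g \left(46 + g + 2 g^{2}\right)$ ($l{\left(g \right)} = \left(g + g\right) \left(g + \left(46 + 2 g^{2}\right)\right) = 2 g \left(46 + g + 2 g^{2}\right)$)
$l{\left(Q \right)} - -4005569 = 2 \left(-12\right) \left(46 - 12 + 2 \left(-12\right)^{2}\right) - -4005569 = 2 \left(-12\right) \left(46 - 12 + 2 \cdot 144\right) + 4005569 = 2 \left(-12\right) \left(46 - 12 + 288\right) + 4005569 = 2 \left(-12\right) 322 + 4005569 = -7728 + 4005569 = 3997841$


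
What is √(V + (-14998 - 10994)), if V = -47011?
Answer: I*√73003 ≈ 270.19*I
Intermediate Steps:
√(V + (-14998 - 10994)) = √(-47011 + (-14998 - 10994)) = √(-47011 - 25992) = √(-73003) = I*√73003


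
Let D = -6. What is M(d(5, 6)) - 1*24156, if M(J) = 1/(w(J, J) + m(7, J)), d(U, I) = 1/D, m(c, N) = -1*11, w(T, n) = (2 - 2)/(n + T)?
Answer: -265717/11 ≈ -24156.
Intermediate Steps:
w(T, n) = 0 (w(T, n) = 0/(T + n) = 0)
m(c, N) = -11
d(U, I) = -⅙ (d(U, I) = 1/(-6) = -⅙)
M(J) = -1/11 (M(J) = 1/(0 - 11) = 1/(-11) = -1/11)
M(d(5, 6)) - 1*24156 = -1/11 - 1*24156 = -1/11 - 24156 = -265717/11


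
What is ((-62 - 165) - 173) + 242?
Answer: -158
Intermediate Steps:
((-62 - 165) - 173) + 242 = (-227 - 173) + 242 = -400 + 242 = -158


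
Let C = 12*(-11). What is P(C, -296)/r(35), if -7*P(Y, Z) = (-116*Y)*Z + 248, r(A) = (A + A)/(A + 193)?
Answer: 516659856/245 ≈ 2.1088e+6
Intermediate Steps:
r(A) = 2*A/(193 + A) (r(A) = (2*A)/(193 + A) = 2*A/(193 + A))
C = -132
P(Y, Z) = -248/7 + 116*Y*Z/7 (P(Y, Z) = -((-116*Y)*Z + 248)/7 = -(-116*Y*Z + 248)/7 = -(248 - 116*Y*Z)/7 = -248/7 + 116*Y*Z/7)
P(C, -296)/r(35) = (-248/7 + (116/7)*(-132)*(-296))/((2*35/(193 + 35))) = (-248/7 + 4532352/7)/((2*35/228)) = 4532104/(7*((2*35*(1/228)))) = 4532104/(7*(35/114)) = (4532104/7)*(114/35) = 516659856/245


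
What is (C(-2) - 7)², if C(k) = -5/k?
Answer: 81/4 ≈ 20.250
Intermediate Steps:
(C(-2) - 7)² = (-5/(-2) - 7)² = (-5*(-½) - 7)² = (5/2 - 7)² = (-9/2)² = 81/4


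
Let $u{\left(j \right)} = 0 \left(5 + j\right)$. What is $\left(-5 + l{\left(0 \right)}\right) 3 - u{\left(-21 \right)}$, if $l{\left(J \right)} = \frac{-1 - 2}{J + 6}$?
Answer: $- \frac{33}{2} \approx -16.5$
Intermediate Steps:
$u{\left(j \right)} = 0$
$l{\left(J \right)} = - \frac{3}{6 + J}$
$\left(-5 + l{\left(0 \right)}\right) 3 - u{\left(-21 \right)} = \left(-5 - \frac{3}{6 + 0}\right) 3 - 0 = \left(-5 - \frac{3}{6}\right) 3 + 0 = \left(-5 - \frac{1}{2}\right) 3 + 0 = \left(- \frac{11}{2}\right) 3 + 0 = - \frac{33}{2} + 0 = - \frac{33}{2}$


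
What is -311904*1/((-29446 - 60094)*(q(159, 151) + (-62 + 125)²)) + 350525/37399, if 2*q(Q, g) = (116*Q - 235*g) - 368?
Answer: 24769463059009/2642966573555 ≈ 9.3718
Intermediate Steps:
q(Q, g) = -184 + 58*Q - 235*g/2 (q(Q, g) = ((116*Q - 235*g) - 368)/2 = ((-235*g + 116*Q) - 368)/2 = (-368 - 235*g + 116*Q)/2 = -184 + 58*Q - 235*g/2)
-311904*1/((-29446 - 60094)*(q(159, 151) + (-62 + 125)²)) + 350525/37399 = -311904*1/((-29446 - 60094)*((-184 + 58*159 - 235/2*151) + (-62 + 125)²)) + 350525/37399 = -311904*(-1/(89540*((-184 + 9222 - 35485/2) + 63²))) + 350525*(1/37399) = -311904*(-1/(89540*(-17409/2 + 3969))) + 350525/37399 = -311904/((-89540*(-9471/2))) + 350525/37399 = -311904/424016670 + 350525/37399 = -311904*1/424016670 + 350525/37399 = -51984/70669445 + 350525/37399 = 24769463059009/2642966573555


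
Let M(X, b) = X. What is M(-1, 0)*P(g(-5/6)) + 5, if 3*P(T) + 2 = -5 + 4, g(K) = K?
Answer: 6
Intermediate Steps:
P(T) = -1 (P(T) = -2/3 + (-5 + 4)/3 = -2/3 + (1/3)*(-1) = -2/3 - 1/3 = -1)
M(-1, 0)*P(g(-5/6)) + 5 = -1*(-1) + 5 = 1 + 5 = 6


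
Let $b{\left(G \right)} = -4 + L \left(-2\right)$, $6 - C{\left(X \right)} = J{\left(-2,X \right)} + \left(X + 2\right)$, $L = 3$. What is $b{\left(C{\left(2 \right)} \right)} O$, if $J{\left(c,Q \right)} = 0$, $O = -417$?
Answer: $4170$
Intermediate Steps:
$C{\left(X \right)} = 4 - X$ ($C{\left(X \right)} = 6 - \left(0 + \left(X + 2\right)\right) = 6 - \left(0 + \left(2 + X\right)\right) = 6 - \left(2 + X\right) = 4 - X$)
$b{\left(G \right)} = -10$ ($b{\left(G \right)} = -4 + 3 \left(-2\right) = -4 - 6 = -10$)
$b{\left(C{\left(2 \right)} \right)} O = \left(-10\right) \left(-417\right) = 4170$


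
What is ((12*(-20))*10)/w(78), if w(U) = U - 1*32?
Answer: -1200/23 ≈ -52.174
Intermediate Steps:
w(U) = -32 + U (w(U) = U - 32 = -32 + U)
((12*(-20))*10)/w(78) = ((12*(-20))*10)/(-32 + 78) = -240*10/46 = -2400*1/46 = -1200/23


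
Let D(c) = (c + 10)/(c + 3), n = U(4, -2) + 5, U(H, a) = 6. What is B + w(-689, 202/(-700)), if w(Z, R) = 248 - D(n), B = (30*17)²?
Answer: 520693/2 ≈ 2.6035e+5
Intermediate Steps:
n = 11 (n = 6 + 5 = 11)
D(c) = (10 + c)/(3 + c)
B = 260100 (B = 510² = 260100)
w(Z, R) = 493/2 (w(Z, R) = 248 - (10 + 11)/(3 + 11) = 248 - 21/14 = 248 - 1*3/2 = 248 - 3/2 = 493/2)
B + w(-689, 202/(-700)) = 260100 + 493/2 = 520693/2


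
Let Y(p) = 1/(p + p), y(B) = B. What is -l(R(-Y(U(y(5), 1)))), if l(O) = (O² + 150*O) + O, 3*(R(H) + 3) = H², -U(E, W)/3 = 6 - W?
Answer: 3236368499/7290000 ≈ 443.95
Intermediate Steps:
U(E, W) = -18 + 3*W (U(E, W) = -3*(6 - W) = -18 + 3*W)
Y(p) = 1/(2*p)
R(H) = -3 + H²/3
l(O) = O² + 151*O
-l(R(-Y(U(y(5), 1)))) = -(-3 + (-1/(2*(-18 + 3*1)))²/3)*(151 + (-3 + (-1/(2*(-18 + 3*1)))²/3)) = -(-3 + (-1/(2*(-18 + 3)))²/3)*(151 + (-3 + (-1/(2*(-18 + 3)))²/3)) = -(-3 + (-1/(2*(-15)))²/3)*(151 + (-3 + (-1/(2*(-15)))²/3)) = -(-3 + (-(-1)/(2*15))²/3)*(151 + (-3 + (-(-1)/(2*15))²/3)) = -(-3 + (-1*(-1/30))²/3)*(151 + (-3 + (-1*(-1/30))²/3)) = -(-3 + (1/30)²/3)*(151 + (-3 + (1/30)²/3)) = -(-3 + (⅓)*(1/900))*(151 + (-3 + (⅓)*(1/900))) = -(-3 + 1/2700)*(151 + (-3 + 1/2700)) = -(-8099)*(151 - 8099/2700)/2700 = -(-8099)*399601/(2700*2700) = -1*(-3236368499/7290000) = 3236368499/7290000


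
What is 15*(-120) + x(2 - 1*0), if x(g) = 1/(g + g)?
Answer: -7199/4 ≈ -1799.8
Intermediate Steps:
x(g) = 1/(2*g)
15*(-120) + x(2 - 1*0) = 15*(-120) + 1/(2*(2 - 1*0)) = -1800 + 1/(2*(2 + 0)) = -1800 + (½)/2 = -1800 + (½)*(½) = -1800 + ¼ = -7199/4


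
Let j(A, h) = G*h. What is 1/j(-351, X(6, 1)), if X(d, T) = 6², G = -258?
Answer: -1/9288 ≈ -0.00010767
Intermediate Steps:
X(d, T) = 36
j(A, h) = -258*h
1/j(-351, X(6, 1)) = 1/(-258*36) = 1/(-9288) = -1/9288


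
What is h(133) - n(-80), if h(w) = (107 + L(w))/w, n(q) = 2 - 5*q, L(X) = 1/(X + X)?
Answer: -14193493/35378 ≈ -401.20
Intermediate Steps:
L(X) = 1/(2*X)
h(w) = (107 + 1/(2*w))/w
h(133) - n(-80) = (1/2)*(1 + 214*133)/133**2 - (2 - 5*(-80)) = (1/2)*(1/17689)*(1 + 28462) - (2 + 400) = (1/2)*(1/17689)*28463 - 1*402 = 28463/35378 - 402 = -14193493/35378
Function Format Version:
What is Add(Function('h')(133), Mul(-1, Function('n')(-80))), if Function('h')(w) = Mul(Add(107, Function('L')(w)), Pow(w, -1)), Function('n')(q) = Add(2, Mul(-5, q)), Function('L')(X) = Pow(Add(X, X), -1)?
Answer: Rational(-14193493, 35378) ≈ -401.20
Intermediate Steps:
Function('L')(X) = Mul(Rational(1, 2), Pow(X, -1)) (Function('L')(X) = Pow(Mul(2, X), -1) = Mul(Rational(1, 2), Pow(X, -1)))
Function('h')(w) = Mul(Pow(w, -1), Add(107, Mul(Rational(1, 2), Pow(w, -1)))) (Function('h')(w) = Mul(Add(107, Mul(Rational(1, 2), Pow(w, -1))), Pow(w, -1)) = Mul(Pow(w, -1), Add(107, Mul(Rational(1, 2), Pow(w, -1)))))
Add(Function('h')(133), Mul(-1, Function('n')(-80))) = Add(Mul(Rational(1, 2), Pow(133, -2), Add(1, Mul(214, 133))), Mul(-1, Add(2, Mul(-5, -80)))) = Add(Mul(Rational(1, 2), Rational(1, 17689), Add(1, 28462)), Mul(-1, Add(2, 400))) = Add(Mul(Rational(1, 2), Rational(1, 17689), 28463), Mul(-1, 402)) = Add(Rational(28463, 35378), -402) = Rational(-14193493, 35378)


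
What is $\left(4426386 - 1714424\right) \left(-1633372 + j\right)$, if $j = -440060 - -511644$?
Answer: $-4235509708056$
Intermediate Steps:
$j = 71584$ ($j = -440060 + 511644 = 71584$)
$\left(4426386 - 1714424\right) \left(-1633372 + j\right) = \left(4426386 - 1714424\right) \left(-1633372 + 71584\right) = 2711962 \left(-1561788\right) = -4235509708056$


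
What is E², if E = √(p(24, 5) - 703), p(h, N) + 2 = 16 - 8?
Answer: -697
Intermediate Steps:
p(h, N) = 6 (p(h, N) = -2 + (16 - 8) = -2 + 8 = 6)
E = I*√697 (E = √(6 - 703) = √(-697) = I*√697 ≈ 26.401*I)
E² = (I*√697)² = -697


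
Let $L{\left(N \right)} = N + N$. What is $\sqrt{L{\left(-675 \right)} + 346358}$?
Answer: $4 \sqrt{21563} \approx 587.37$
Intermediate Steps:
$L{\left(N \right)} = 2 N$
$\sqrt{L{\left(-675 \right)} + 346358} = \sqrt{2 \left(-675\right) + 346358} = \sqrt{-1350 + 346358} = \sqrt{345008} = 4 \sqrt{21563}$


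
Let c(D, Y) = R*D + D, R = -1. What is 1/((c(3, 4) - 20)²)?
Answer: 1/400 ≈ 0.0025000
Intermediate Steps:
c(D, Y) = 0 (c(D, Y) = -D + D = 0)
1/((c(3, 4) - 20)²) = 1/((0 - 20)²) = 1/((-20)²) = 1/400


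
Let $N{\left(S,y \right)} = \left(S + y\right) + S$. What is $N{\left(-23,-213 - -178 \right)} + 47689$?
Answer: $47608$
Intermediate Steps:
$N{\left(S,y \right)} = y + 2 S$
$N{\left(-23,-213 - -178 \right)} + 47689 = \left(\left(-213 - -178\right) + 2 \left(-23\right)\right) + 47689 = \left(\left(-213 + 178\right) - 46\right) + 47689 = \left(-35 - 46\right) + 47689 = -81 + 47689 = 47608$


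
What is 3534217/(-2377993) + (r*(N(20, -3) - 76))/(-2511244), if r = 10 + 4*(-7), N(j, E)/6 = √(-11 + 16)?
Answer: -2219633582593/1492930163323 + 27*√5/627811 ≈ -1.4867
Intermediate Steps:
N(j, E) = 6*√5 (N(j, E) = 6*√(-11 + 16) = 6*√5)
r = -18 (r = 10 - 28 = -18)
3534217/(-2377993) + (r*(N(20, -3) - 76))/(-2511244) = 3534217/(-2377993) - 18*(6*√5 - 76)/(-2511244) = 3534217*(-1/2377993) - 18*(-76 + 6*√5)*(-1/2511244) = -3534217/2377993 + (1368 - 108*√5)*(-1/2511244) = -3534217/2377993 + (-342/627811 + 27*√5/627811) = -2219633582593/1492930163323 + 27*√5/627811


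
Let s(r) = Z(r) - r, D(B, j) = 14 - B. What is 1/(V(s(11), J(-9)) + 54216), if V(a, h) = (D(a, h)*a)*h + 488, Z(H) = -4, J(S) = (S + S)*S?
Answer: -1/15766 ≈ -6.3428e-5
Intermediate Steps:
J(S) = 2*S² (J(S) = (2*S)*S = 2*S²)
s(r) = -4 - r
V(a, h) = 488 + a*h*(14 - a) (V(a, h) = ((14 - a)*a)*h + 488 = (a*(14 - a))*h + 488 = a*h*(14 - a) + 488 = 488 + a*h*(14 - a))
1/(V(s(11), J(-9)) + 54216) = 1/((488 - (-4 - 1*11)*2*(-9)²*(-14 + (-4 - 1*11))) + 54216) = 1/((488 - (-4 - 11)*2*81*(-14 + (-4 - 11))) + 54216) = 1/((488 - 1*(-15)*162*(-14 - 15)) + 54216) = 1/((488 - 1*(-15)*162*(-29)) + 54216) = 1/((488 - 70470) + 54216) = 1/(-69982 + 54216) = 1/(-15766) = -1/15766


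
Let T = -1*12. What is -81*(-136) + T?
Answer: 11004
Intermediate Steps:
T = -12
-81*(-136) + T = -81*(-136) - 12 = 11016 - 12 = 11004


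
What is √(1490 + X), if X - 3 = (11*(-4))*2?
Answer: √1405 ≈ 37.483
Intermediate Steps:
X = -85 (X = 3 + (11*(-4))*2 = 3 - 44*2 = 3 - 88 = -85)
√(1490 + X) = √(1490 - 85) = √1405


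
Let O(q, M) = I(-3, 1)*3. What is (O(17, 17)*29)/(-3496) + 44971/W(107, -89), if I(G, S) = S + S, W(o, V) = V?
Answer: -78617051/155572 ≈ -505.34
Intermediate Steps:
I(G, S) = 2*S
O(q, M) = 6 (O(q, M) = (2*1)*3 = 2*3 = 6)
(O(17, 17)*29)/(-3496) + 44971/W(107, -89) = (6*29)/(-3496) + 44971/(-89) = 174*(-1/3496) + 44971*(-1/89) = -87/1748 - 44971/89 = -78617051/155572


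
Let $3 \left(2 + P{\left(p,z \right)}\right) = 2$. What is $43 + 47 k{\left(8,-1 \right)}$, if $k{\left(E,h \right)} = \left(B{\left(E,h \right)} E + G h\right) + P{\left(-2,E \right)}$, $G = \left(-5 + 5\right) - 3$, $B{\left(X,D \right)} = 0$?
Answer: $\frac{364}{3} \approx 121.33$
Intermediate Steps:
$P{\left(p,z \right)} = - \frac{4}{3}$ ($P{\left(p,z \right)} = -2 + \frac{1}{3} \cdot 2 = -2 + \frac{2}{3} = - \frac{4}{3}$)
$G = -3$ ($G = 0 - 3 = -3$)
$k{\left(E,h \right)} = - \frac{4}{3} - 3 h$ ($k{\left(E,h \right)} = \left(0 E - 3 h\right) - \frac{4}{3} = \left(0 - 3 h\right) - \frac{4}{3} = - 3 h - \frac{4}{3} = - \frac{4}{3} - 3 h$)
$43 + 47 k{\left(8,-1 \right)} = 43 + 47 \left(- \frac{4}{3} - -3\right) = 43 + 47 \left(- \frac{4}{3} + 3\right) = 43 + 47 \cdot \frac{5}{3} = 43 + \frac{235}{3} = \frac{364}{3}$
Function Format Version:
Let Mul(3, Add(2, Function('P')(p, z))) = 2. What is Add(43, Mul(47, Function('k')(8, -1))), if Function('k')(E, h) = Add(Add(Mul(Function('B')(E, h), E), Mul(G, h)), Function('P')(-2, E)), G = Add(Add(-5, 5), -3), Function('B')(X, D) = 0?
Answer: Rational(364, 3) ≈ 121.33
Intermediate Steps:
Function('P')(p, z) = Rational(-4, 3) (Function('P')(p, z) = Add(-2, Mul(Rational(1, 3), 2)) = Add(-2, Rational(2, 3)) = Rational(-4, 3))
G = -3 (G = Add(0, -3) = -3)
Function('k')(E, h) = Add(Rational(-4, 3), Mul(-3, h)) (Function('k')(E, h) = Add(Add(Mul(0, E), Mul(-3, h)), Rational(-4, 3)) = Add(Add(0, Mul(-3, h)), Rational(-4, 3)) = Add(Mul(-3, h), Rational(-4, 3)) = Add(Rational(-4, 3), Mul(-3, h)))
Add(43, Mul(47, Function('k')(8, -1))) = Add(43, Mul(47, Add(Rational(-4, 3), Mul(-3, -1)))) = Add(43, Mul(47, Add(Rational(-4, 3), 3))) = Add(43, Mul(47, Rational(5, 3))) = Add(43, Rational(235, 3)) = Rational(364, 3)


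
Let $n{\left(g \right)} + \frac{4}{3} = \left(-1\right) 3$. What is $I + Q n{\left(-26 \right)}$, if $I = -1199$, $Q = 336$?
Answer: $-2655$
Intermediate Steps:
$n{\left(g \right)} = - \frac{13}{3}$ ($n{\left(g \right)} = - \frac{4}{3} - 3 = - \frac{13}{3}$)
$I + Q n{\left(-26 \right)} = -1199 + 336 \left(- \frac{13}{3}\right) = -1199 - 1456 = -2655$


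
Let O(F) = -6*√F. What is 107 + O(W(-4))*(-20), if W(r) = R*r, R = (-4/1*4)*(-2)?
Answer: 107 + 960*I*√2 ≈ 107.0 + 1357.6*I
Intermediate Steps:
R = 32 (R = (-4*1*4)*(-2) = -4*4*(-2) = -16*(-2) = 32)
W(r) = 32*r
107 + O(W(-4))*(-20) = 107 - 6*8*I*√2*(-20) = 107 - 48*I*√2*(-20) = 107 + 960*I*√2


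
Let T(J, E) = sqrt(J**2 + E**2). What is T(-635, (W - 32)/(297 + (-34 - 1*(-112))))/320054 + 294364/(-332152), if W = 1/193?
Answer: -73591/83038 + sqrt(3379438866634)/926556330 ≈ -0.88425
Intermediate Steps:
W = 1/193 ≈ 0.0051813
T(J, E) = sqrt(E**2 + J**2)
T(-635, (W - 32)/(297 + (-34 - 1*(-112))))/320054 + 294364/(-332152) = sqrt(((1/193 - 32)/(297 + (-34 - 1*(-112))))**2 + (-635)**2)/320054 + 294364/(-332152) = sqrt((-6175/(193*(297 + (-34 + 112))))**2 + 403225)*(1/320054) + 294364*(-1/332152) = sqrt((-6175/(193*(297 + 78)))**2 + 403225)*(1/320054) - 73591/83038 = sqrt((-6175/193/375)**2 + 403225)*(1/320054) - 73591/83038 = sqrt((-6175/193*1/375)**2 + 403225)*(1/320054) - 73591/83038 = sqrt((-247/2895)**2 + 403225)*(1/320054) - 73591/83038 = sqrt(61009/8381025 + 403225)*(1/320054) - 73591/83038 = sqrt(3379438866634/8381025)*(1/320054) - 73591/83038 = (sqrt(3379438866634)/2895)*(1/320054) - 73591/83038 = sqrt(3379438866634)/926556330 - 73591/83038 = -73591/83038 + sqrt(3379438866634)/926556330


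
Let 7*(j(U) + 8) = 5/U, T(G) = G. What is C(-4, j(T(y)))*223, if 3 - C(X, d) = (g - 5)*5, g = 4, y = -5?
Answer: 1784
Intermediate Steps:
j(U) = -8 + 5/(7*U) (j(U) = -8 + (5/U)/7 = -8 + 5/(7*U))
C(X, d) = 8 (C(X, d) = 3 - (4 - 5)*5 = 3 - (-1)*5 = 3 - 1*(-5) = 3 + 5 = 8)
C(-4, j(T(y)))*223 = 8*223 = 1784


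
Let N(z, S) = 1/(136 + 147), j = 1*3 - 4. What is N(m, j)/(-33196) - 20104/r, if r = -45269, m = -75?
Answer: 26980905629/60754024556 ≈ 0.44410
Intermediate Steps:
j = -1 (j = 3 - 4 = -1)
N(z, S) = 1/283
N(m, j)/(-33196) - 20104/r = (1/283)/(-33196) - 20104/(-45269) = (1/283)*(-1/33196) - 20104*(-1/45269) = -1/9394468 + 2872/6467 = 26980905629/60754024556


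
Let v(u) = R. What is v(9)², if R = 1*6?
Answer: 36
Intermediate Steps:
R = 6
v(u) = 6
v(9)² = 6² = 36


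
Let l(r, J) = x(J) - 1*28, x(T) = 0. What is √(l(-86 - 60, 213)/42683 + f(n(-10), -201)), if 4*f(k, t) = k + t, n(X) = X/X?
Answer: 1033*I*√85366/42683 ≈ 7.0711*I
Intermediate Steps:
n(X) = 1
f(k, t) = k/4 + t/4 (f(k, t) = (k + t)/4 = k/4 + t/4)
l(r, J) = -28 (l(r, J) = 0 - 1*28 = 0 - 28 = -28)
√(l(-86 - 60, 213)/42683 + f(n(-10), -201)) = √(-28/42683 + ((¼)*1 + (¼)*(-201))) = √(-28*1/42683 + (¼ - 201/4)) = √(-28/42683 - 50) = √(-2134178/42683) = 1033*I*√85366/42683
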